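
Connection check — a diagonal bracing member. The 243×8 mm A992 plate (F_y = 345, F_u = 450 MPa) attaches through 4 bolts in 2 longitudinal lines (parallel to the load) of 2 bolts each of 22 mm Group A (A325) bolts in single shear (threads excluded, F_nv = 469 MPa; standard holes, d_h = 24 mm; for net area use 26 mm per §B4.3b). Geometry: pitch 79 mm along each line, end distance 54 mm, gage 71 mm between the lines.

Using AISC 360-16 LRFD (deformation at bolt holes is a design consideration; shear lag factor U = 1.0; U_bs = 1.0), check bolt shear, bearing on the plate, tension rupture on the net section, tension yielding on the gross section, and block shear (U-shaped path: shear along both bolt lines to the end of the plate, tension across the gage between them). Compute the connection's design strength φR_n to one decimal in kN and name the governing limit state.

Bolt shear: A_b = π(22)²/4 = 380.13 mm². φR_n = 0.75 × 469 × 380.13 × 4 × 1 = 534.8 kN.
Bearing (8 mm plate, F_u = 450 MPa): end bolts L_c = 54 − 24/2 = 42, R_n = min(1.2×42×8×450, 2.4×22×8×450) = 181.44 kN/bolt; interior L_c = 79 − 24 = 55, R_n = 190.08 kN/bolt. φR_n = 0.75 × (2×181.44 + 2×190.08) = 557.3 kN.
Tension rupture (net): A_n = (243 − 2×26)×8 = 1528 mm² (U = 1.0, A_e = A_n). φR_n = 0.75 × 450 × 1528 = 515.7 kN.
Tension yield (gross): A_g = 243×8 = 1944 mm². φR_n = 0.90 × 345 × 1944 = 603.6 kN.
Block shear: shear path 2×[54+1×79] = 2×133 mm, A_gv = 2128, A_nv = 2×(133 − 1.5×26)×8 = 1504 mm²; tension across gage: (71 − 1×26)×8 = 360 mm². R_n = min(0.6×450×1504, 0.6×345×2128) + 1.0×450×360 = min(406.08, 440.5) + 162 = 568.08 kN. φR_n = 0.75 × 568.08 = 426.1 kN.
Governing: min(534.8, 557.3, 515.7, 603.6, 426.1) = 426.1 kN → block shear.

426.1 kN (block shear governs)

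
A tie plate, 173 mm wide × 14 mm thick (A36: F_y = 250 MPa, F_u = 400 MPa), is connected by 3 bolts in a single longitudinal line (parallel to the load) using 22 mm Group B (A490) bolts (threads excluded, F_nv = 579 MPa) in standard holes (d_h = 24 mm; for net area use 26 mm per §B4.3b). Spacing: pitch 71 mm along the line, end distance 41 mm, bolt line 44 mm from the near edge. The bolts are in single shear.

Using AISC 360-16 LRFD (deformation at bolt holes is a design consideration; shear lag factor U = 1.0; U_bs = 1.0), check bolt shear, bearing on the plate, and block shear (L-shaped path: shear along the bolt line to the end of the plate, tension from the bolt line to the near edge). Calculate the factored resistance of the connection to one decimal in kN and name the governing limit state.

418.4 kN (block shear governs)

Bolt shear: A_b = π(22)²/4 = 380.13 mm². φR_n = 0.75 × 579 × 380.13 × 3 × 1 = 495.2 kN.
Bearing (14 mm plate, F_u = 400 MPa): end bolts L_c = 41 − 24/2 = 29, R_n = min(1.2×29×14×400, 2.4×22×14×400) = 194.88 kN/bolt; interior L_c = 71 − 24 = 47, R_n = 295.68 kN/bolt. φR_n = 0.75 × (1×194.88 + 2×295.68) = 589.7 kN.
Block shear: shear path 1×[41+2×71] = 1×183 mm, A_gv = 2562, A_nv = 1×(183 − 2.5×26)×14 = 1652 mm²; tension to near edge: (44 − 0.5×26)×14 = 434 mm². R_n = min(0.6×400×1652, 0.6×250×2562) + 1.0×400×434 = min(396.48, 384.3) + 173.6 = 557.9 kN. φR_n = 0.75 × 557.9 = 418.4 kN.
Governing: min(495.2, 589.7, 418.4) = 418.4 kN → block shear.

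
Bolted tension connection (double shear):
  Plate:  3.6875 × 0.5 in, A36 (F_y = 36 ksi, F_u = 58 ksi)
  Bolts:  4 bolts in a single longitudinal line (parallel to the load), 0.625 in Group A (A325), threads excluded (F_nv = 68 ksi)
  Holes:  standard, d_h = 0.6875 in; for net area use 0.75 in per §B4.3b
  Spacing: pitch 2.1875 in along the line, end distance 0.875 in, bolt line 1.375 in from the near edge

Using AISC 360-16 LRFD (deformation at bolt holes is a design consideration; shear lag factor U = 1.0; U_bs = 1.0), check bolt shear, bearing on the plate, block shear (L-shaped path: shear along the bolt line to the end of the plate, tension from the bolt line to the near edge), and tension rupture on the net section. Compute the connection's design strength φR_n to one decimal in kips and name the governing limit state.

63.9 kips (net-section rupture governs)

Bolt shear: A_b = π(0.625)²/4 = 0.3068 in². φR_n = 0.75 × 68 × 0.3068 × 4 × 2 = 125.2 kips.
Bearing (0.5 in plate, F_u = 58 ksi): end bolts L_c = 0.875 − 0.6875/2 = 0.53125, R_n = min(1.2×0.53125×0.5×58, 2.4×0.625×0.5×58) = 18.488 kips/bolt; interior L_c = 2.1875 − 0.6875 = 1.5, R_n = 43.5 kips/bolt. φR_n = 0.75 × (1×18.488 + 3×43.5) = 111.7 kips.
Block shear: shear path 1×[0.875+3×2.1875] = 1×7.4375 in, A_gv = 3.7188, A_nv = 1×(7.4375 − 3.5×0.75)×0.5 = 2.4063 in²; tension to near edge: (1.375 − 0.5×0.75)×0.5 = 0.5 in². R_n = min(0.6×58×2.4063, 0.6×36×3.7188) + 1.0×58×0.5 = min(83.739, 80.326) + 29 = 109.33 kips. φR_n = 0.75 × 109.33 = 82.0 kips.
Tension rupture (net): A_n = (3.6875 − 1×0.75)×0.5 = 1.4688 in² (U = 1.0, A_e = A_n). φR_n = 0.75 × 58 × 1.4688 = 63.9 kips.
Governing: min(125.2, 111.7, 82.0, 63.9) = 63.9 kips → net-section rupture.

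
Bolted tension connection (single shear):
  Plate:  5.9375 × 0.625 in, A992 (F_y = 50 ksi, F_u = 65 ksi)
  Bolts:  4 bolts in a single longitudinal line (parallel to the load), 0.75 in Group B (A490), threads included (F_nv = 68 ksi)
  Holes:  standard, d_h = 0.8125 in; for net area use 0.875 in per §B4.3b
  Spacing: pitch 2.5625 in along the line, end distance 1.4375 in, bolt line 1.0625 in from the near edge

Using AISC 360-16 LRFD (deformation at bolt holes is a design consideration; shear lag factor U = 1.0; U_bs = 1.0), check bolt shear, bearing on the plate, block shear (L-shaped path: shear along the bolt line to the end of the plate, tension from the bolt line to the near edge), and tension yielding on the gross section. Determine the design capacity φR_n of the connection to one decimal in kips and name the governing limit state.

90.1 kips (bolt shear governs)

Bolt shear: A_b = π(0.75)²/4 = 0.44179 in². φR_n = 0.75 × 68 × 0.44179 × 4 × 1 = 90.1 kips.
Bearing (0.625 in plate, F_u = 65 ksi): end bolts L_c = 1.4375 − 0.8125/2 = 1.03125, R_n = min(1.2×1.03125×0.625×65, 2.4×0.75×0.625×65) = 50.273 kips/bolt; interior L_c = 2.5625 − 0.8125 = 1.75, R_n = 73.125 kips/bolt. φR_n = 0.75 × (1×50.273 + 3×73.125) = 202.2 kips.
Block shear: shear path 1×[1.4375+3×2.5625] = 1×9.125 in, A_gv = 5.7031, A_nv = 1×(9.125 − 3.5×0.875)×0.625 = 3.7891 in²; tension to near edge: (1.0625 − 0.5×0.875)×0.625 = 0.39063 in². R_n = min(0.6×65×3.7891, 0.6×50×5.7031) + 1.0×65×0.39063 = min(147.77, 171.09) + 25.391 = 173.16 kips. φR_n = 0.75 × 173.16 = 129.9 kips.
Tension yield (gross): A_g = 5.9375×0.625 = 3.7109 in². φR_n = 0.90 × 50 × 3.7109 = 167.0 kips.
Governing: min(90.1, 202.2, 129.9, 167.0) = 90.1 kips → bolt shear.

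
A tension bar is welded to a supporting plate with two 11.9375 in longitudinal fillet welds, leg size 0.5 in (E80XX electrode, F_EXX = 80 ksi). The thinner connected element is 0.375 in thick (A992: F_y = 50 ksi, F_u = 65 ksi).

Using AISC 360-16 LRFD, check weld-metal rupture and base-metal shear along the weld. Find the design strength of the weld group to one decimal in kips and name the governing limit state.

261.9 kips (base-metal shear governs)

Weld metal: throat = 0.707×0.5 = 0.3535 in, L = 2×11.9375 = 23.875 in. φR_n = 0.75 × 0.6 × 80 × 0.3535 × 23.875 = 303.8 kips.
Base metal shear (0.375 in plate): yield φR_n = 1.0×0.6×50×0.375×23.875 = 268.6 kips; rupture φR_n = 0.75×0.6×65×0.375×23.875 = 261.9 kips; take 261.9 kips (rupture).
Governing: min(303.8, 261.9) = 261.9 kips → base-metal shear.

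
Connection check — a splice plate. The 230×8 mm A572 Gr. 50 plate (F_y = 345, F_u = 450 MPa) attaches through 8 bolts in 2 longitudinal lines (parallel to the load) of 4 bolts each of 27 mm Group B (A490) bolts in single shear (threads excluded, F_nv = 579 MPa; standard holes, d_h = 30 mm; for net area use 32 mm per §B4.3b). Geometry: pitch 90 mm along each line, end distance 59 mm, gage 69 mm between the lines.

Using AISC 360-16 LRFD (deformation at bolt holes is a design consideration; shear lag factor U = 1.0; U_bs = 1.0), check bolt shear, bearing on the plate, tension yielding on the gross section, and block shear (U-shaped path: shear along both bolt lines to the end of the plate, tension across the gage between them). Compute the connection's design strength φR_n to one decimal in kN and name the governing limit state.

Bolt shear: A_b = π(27)²/4 = 572.56 mm². φR_n = 0.75 × 579 × 572.56 × 8 × 1 = 1989.1 kN.
Bearing (8 mm plate, F_u = 450 MPa): end bolts L_c = 59 − 30/2 = 44, R_n = min(1.2×44×8×450, 2.4×27×8×450) = 190.08 kN/bolt; interior L_c = 90 − 30 = 60, R_n = 233.28 kN/bolt. φR_n = 0.75 × (2×190.08 + 6×233.28) = 1334.9 kN.
Tension yield (gross): A_g = 230×8 = 1840 mm². φR_n = 0.90 × 345 × 1840 = 571.3 kN.
Block shear: shear path 2×[59+3×90] = 2×329 mm, A_gv = 5264, A_nv = 2×(329 − 3.5×32)×8 = 3472 mm²; tension across gage: (69 − 1×32)×8 = 296 mm². R_n = min(0.6×450×3472, 0.6×345×5264) + 1.0×450×296 = min(937.44, 1089.6) + 133.2 = 1070.6 kN. φR_n = 0.75 × 1070.6 = 803.0 kN.
Governing: min(1989.1, 1334.9, 571.3, 803.0) = 571.3 kN → gross-section yield.

571.3 kN (gross-section yield governs)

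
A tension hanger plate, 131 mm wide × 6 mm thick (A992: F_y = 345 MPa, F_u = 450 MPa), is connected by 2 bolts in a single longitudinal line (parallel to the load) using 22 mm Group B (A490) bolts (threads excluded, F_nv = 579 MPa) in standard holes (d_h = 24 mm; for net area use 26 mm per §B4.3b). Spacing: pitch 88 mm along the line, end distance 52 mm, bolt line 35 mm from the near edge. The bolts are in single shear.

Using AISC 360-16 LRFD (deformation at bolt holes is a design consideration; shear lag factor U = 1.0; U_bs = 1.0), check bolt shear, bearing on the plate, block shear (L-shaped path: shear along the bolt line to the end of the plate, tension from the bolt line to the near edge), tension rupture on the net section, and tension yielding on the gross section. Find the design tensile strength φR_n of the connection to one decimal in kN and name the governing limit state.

Bolt shear: A_b = π(22)²/4 = 380.13 mm². φR_n = 0.75 × 579 × 380.13 × 2 × 1 = 330.1 kN.
Bearing (6 mm plate, F_u = 450 MPa): end bolts L_c = 52 − 24/2 = 40, R_n = min(1.2×40×6×450, 2.4×22×6×450) = 129.6 kN/bolt; interior L_c = 88 − 24 = 64, R_n = 142.56 kN/bolt. φR_n = 0.75 × (1×129.6 + 1×142.56) = 204.1 kN.
Block shear: shear path 1×[52+1×88] = 1×140 mm, A_gv = 840, A_nv = 1×(140 − 1.5×26)×6 = 606 mm²; tension to near edge: (35 − 0.5×26)×6 = 132 mm². R_n = min(0.6×450×606, 0.6×345×840) + 1.0×450×132 = min(163.62, 173.88) + 59.4 = 223.02 kN. φR_n = 0.75 × 223.02 = 167.3 kN.
Tension rupture (net): A_n = (131 − 1×26)×6 = 630 mm² (U = 1.0, A_e = A_n). φR_n = 0.75 × 450 × 630 = 212.6 kN.
Tension yield (gross): A_g = 131×6 = 786 mm². φR_n = 0.90 × 345 × 786 = 244.1 kN.
Governing: min(330.1, 204.1, 167.3, 212.6, 244.1) = 167.3 kN → block shear.

167.3 kN (block shear governs)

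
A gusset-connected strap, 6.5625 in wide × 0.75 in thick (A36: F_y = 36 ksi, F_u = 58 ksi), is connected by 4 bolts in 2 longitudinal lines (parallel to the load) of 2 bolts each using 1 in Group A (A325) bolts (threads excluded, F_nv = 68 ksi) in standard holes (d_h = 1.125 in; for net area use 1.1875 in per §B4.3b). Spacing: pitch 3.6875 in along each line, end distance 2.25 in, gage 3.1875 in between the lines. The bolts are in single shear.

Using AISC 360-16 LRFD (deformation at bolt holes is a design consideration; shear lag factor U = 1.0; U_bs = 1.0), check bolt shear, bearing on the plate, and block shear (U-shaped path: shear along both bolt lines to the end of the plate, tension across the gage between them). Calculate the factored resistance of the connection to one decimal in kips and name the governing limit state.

Bolt shear: A_b = π(1)²/4 = 0.7854 in². φR_n = 0.75 × 68 × 0.7854 × 4 × 1 = 160.2 kips.
Bearing (0.75 in plate, F_u = 58 ksi): end bolts L_c = 2.25 − 1.125/2 = 1.6875, R_n = min(1.2×1.6875×0.75×58, 2.4×1×0.75×58) = 88.088 kips/bolt; interior L_c = 3.6875 − 1.125 = 2.5625, R_n = 104.4 kips/bolt. φR_n = 0.75 × (2×88.088 + 2×104.4) = 288.7 kips.
Block shear: shear path 2×[2.25+1×3.6875] = 2×5.9375 in, A_gv = 8.9063, A_nv = 2×(5.9375 − 1.5×1.1875)×0.75 = 6.2344 in²; tension across gage: (3.1875 − 1×1.1875)×0.75 = 1.5 in². R_n = min(0.6×58×6.2344, 0.6×36×8.9063) + 1.0×58×1.5 = min(216.96, 192.38) + 87 = 279.38 kips. φR_n = 0.75 × 279.38 = 209.5 kips.
Governing: min(160.2, 288.7, 209.5) = 160.2 kips → bolt shear.

160.2 kips (bolt shear governs)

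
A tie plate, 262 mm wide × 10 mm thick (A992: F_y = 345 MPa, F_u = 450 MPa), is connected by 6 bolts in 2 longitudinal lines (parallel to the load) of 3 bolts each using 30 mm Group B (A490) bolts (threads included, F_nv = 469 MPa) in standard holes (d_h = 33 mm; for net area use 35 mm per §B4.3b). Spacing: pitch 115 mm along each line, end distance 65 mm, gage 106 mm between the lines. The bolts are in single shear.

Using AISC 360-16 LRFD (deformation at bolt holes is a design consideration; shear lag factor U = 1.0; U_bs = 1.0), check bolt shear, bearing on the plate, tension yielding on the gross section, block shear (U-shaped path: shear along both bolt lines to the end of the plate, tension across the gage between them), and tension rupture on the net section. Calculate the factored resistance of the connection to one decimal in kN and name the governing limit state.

648.0 kN (net-section rupture governs)

Bolt shear: A_b = π(30)²/4 = 706.86 mm². φR_n = 0.75 × 469 × 706.86 × 6 × 1 = 1491.8 kN.
Bearing (10 mm plate, F_u = 450 MPa): end bolts L_c = 65 − 33/2 = 48.5, R_n = min(1.2×48.5×10×450, 2.4×30×10×450) = 261.9 kN/bolt; interior L_c = 115 − 33 = 82, R_n = 324 kN/bolt. φR_n = 0.75 × (2×261.9 + 4×324) = 1364.9 kN.
Tension yield (gross): A_g = 262×10 = 2620 mm². φR_n = 0.90 × 345 × 2620 = 813.5 kN.
Block shear: shear path 2×[65+2×115] = 2×295 mm, A_gv = 5900, A_nv = 2×(295 − 2.5×35)×10 = 4150 mm²; tension across gage: (106 − 1×35)×10 = 710 mm². R_n = min(0.6×450×4150, 0.6×345×5900) + 1.0×450×710 = min(1120.5, 1221.3) + 319.5 = 1440 kN. φR_n = 0.75 × 1440 = 1080.0 kN.
Tension rupture (net): A_n = (262 − 2×35)×10 = 1920 mm² (U = 1.0, A_e = A_n). φR_n = 0.75 × 450 × 1920 = 648.0 kN.
Governing: min(1491.8, 1364.9, 813.5, 1080.0, 648.0) = 648.0 kN → net-section rupture.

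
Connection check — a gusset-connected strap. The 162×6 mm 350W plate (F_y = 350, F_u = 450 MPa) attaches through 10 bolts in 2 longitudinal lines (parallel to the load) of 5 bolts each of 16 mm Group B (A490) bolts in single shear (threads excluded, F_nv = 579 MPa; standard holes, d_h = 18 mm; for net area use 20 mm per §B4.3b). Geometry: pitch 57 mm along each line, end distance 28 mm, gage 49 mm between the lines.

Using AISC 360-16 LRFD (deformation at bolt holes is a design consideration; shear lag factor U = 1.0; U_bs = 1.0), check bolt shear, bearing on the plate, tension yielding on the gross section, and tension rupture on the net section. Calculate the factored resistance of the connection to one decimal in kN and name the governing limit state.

247.1 kN (net-section rupture governs)

Bolt shear: A_b = π(16)²/4 = 201.06 mm². φR_n = 0.75 × 579 × 201.06 × 10 × 1 = 873.1 kN.
Bearing (6 mm plate, F_u = 450 MPa): end bolts L_c = 28 − 18/2 = 19, R_n = min(1.2×19×6×450, 2.4×16×6×450) = 61.56 kN/bolt; interior L_c = 57 − 18 = 39, R_n = 103.68 kN/bolt. φR_n = 0.75 × (2×61.56 + 8×103.68) = 714.4 kN.
Tension yield (gross): A_g = 162×6 = 972 mm². φR_n = 0.90 × 350 × 972 = 306.2 kN.
Tension rupture (net): A_n = (162 − 2×20)×6 = 732 mm² (U = 1.0, A_e = A_n). φR_n = 0.75 × 450 × 732 = 247.1 kN.
Governing: min(873.1, 714.4, 306.2, 247.1) = 247.1 kN → net-section rupture.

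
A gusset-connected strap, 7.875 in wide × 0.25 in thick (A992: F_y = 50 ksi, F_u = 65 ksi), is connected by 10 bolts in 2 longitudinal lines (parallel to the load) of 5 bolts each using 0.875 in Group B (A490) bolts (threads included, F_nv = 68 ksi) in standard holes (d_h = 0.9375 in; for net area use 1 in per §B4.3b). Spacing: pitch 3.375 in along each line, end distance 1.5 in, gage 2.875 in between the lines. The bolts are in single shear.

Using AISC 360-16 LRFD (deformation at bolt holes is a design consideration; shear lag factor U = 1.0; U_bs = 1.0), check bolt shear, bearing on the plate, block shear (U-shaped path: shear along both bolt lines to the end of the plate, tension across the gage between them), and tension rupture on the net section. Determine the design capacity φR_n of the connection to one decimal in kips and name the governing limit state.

71.6 kips (net-section rupture governs)

Bolt shear: A_b = π(0.875)²/4 = 0.60132 in². φR_n = 0.75 × 68 × 0.60132 × 10 × 1 = 306.7 kips.
Bearing (0.25 in plate, F_u = 65 ksi): end bolts L_c = 1.5 − 0.9375/2 = 1.03125, R_n = min(1.2×1.03125×0.25×65, 2.4×0.875×0.25×65) = 20.109 kips/bolt; interior L_c = 3.375 − 0.9375 = 2.4375, R_n = 34.125 kips/bolt. φR_n = 0.75 × (2×20.109 + 8×34.125) = 234.9 kips.
Block shear: shear path 2×[1.5+4×3.375] = 2×15 in, A_gv = 7.5, A_nv = 2×(15 − 4.5×1)×0.25 = 5.25 in²; tension across gage: (2.875 − 1×1)×0.25 = 0.46875 in². R_n = min(0.6×65×5.25, 0.6×50×7.5) + 1.0×65×0.46875 = min(204.75, 225) + 30.469 = 235.22 kips. φR_n = 0.75 × 235.22 = 176.4 kips.
Tension rupture (net): A_n = (7.875 − 2×1)×0.25 = 1.4688 in² (U = 1.0, A_e = A_n). φR_n = 0.75 × 65 × 1.4688 = 71.6 kips.
Governing: min(306.7, 234.9, 176.4, 71.6) = 71.6 kips → net-section rupture.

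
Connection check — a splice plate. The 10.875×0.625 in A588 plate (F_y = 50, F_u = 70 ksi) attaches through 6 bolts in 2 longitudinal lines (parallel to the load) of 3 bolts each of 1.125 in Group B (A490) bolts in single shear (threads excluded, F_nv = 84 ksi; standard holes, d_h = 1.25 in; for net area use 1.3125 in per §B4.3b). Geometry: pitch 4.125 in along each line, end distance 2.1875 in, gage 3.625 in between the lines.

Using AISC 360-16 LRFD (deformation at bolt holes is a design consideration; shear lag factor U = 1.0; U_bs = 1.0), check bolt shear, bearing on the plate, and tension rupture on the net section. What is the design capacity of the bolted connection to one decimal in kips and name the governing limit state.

Bolt shear: A_b = π(1.125)²/4 = 0.99402 in². φR_n = 0.75 × 84 × 0.99402 × 6 × 1 = 375.7 kips.
Bearing (0.625 in plate, F_u = 70 ksi): end bolts L_c = 2.1875 − 1.25/2 = 1.5625, R_n = min(1.2×1.5625×0.625×70, 2.4×1.125×0.625×70) = 82.031 kips/bolt; interior L_c = 4.125 − 1.25 = 2.875, R_n = 118.13 kips/bolt. φR_n = 0.75 × (2×82.031 + 4×118.13) = 477.4 kips.
Tension rupture (net): A_n = (10.875 − 2×1.3125)×0.625 = 5.1563 in² (U = 1.0, A_e = A_n). φR_n = 0.75 × 70 × 5.1563 = 270.7 kips.
Governing: min(375.7, 477.4, 270.7) = 270.7 kips → net-section rupture.

270.7 kips (net-section rupture governs)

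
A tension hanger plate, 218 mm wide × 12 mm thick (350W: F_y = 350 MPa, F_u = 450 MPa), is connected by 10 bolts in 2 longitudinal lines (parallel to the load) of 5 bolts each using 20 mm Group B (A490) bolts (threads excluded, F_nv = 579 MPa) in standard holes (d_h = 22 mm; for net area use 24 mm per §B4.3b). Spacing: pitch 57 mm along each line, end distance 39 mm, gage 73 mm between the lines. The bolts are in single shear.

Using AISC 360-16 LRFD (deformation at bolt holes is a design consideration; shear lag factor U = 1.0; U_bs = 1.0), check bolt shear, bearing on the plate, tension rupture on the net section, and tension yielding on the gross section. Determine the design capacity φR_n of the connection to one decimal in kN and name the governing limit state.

Bolt shear: A_b = π(20)²/4 = 314.16 mm². φR_n = 0.75 × 579 × 314.16 × 10 × 1 = 1364.2 kN.
Bearing (12 mm plate, F_u = 450 MPa): end bolts L_c = 39 − 22/2 = 28, R_n = min(1.2×28×12×450, 2.4×20×12×450) = 181.44 kN/bolt; interior L_c = 57 − 22 = 35, R_n = 226.8 kN/bolt. φR_n = 0.75 × (2×181.44 + 8×226.8) = 1633.0 kN.
Tension rupture (net): A_n = (218 − 2×24)×12 = 2040 mm² (U = 1.0, A_e = A_n). φR_n = 0.75 × 450 × 2040 = 688.5 kN.
Tension yield (gross): A_g = 218×12 = 2616 mm². φR_n = 0.90 × 350 × 2616 = 824.0 kN.
Governing: min(1364.2, 1633.0, 688.5, 824.0) = 688.5 kN → net-section rupture.

688.5 kN (net-section rupture governs)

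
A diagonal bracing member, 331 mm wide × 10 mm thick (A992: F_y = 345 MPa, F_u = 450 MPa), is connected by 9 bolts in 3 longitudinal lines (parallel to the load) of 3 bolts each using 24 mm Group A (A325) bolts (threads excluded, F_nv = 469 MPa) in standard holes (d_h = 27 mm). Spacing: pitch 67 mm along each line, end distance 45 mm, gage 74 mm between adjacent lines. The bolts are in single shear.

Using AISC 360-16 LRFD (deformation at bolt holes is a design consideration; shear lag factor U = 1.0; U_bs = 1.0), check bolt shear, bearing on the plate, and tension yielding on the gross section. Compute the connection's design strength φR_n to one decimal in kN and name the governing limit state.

1027.8 kN (gross-section yield governs)

Bolt shear: A_b = π(24)²/4 = 452.39 mm². φR_n = 0.75 × 469 × 452.39 × 9 × 1 = 1432.2 kN.
Bearing (10 mm plate, F_u = 450 MPa): end bolts L_c = 45 − 27/2 = 31.5, R_n = min(1.2×31.5×10×450, 2.4×24×10×450) = 170.1 kN/bolt; interior L_c = 67 − 27 = 40, R_n = 216 kN/bolt. φR_n = 0.75 × (3×170.1 + 6×216) = 1354.7 kN.
Tension yield (gross): A_g = 331×10 = 3310 mm². φR_n = 0.90 × 345 × 3310 = 1027.8 kN.
Governing: min(1432.2, 1354.7, 1027.8) = 1027.8 kN → gross-section yield.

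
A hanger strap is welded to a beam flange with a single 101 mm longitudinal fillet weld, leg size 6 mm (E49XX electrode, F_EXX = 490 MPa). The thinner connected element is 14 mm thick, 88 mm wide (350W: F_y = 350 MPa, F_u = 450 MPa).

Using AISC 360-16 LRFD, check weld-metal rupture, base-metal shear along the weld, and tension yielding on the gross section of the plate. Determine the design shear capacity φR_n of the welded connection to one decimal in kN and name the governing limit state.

94.5 kN (weld metal governs)

Weld metal: throat = 0.707×6 = 4.242 mm, L = 101 mm. φR_n = 0.75 × 0.6 × 490 × 4.242 × 101 = 94.5 kN.
Base metal shear (14 mm plate): yield φR_n = 1.0×0.6×350×14×101 = 296.9 kN; rupture φR_n = 0.75×0.6×450×14×101 = 286.3 kN; take 286.3 kN (rupture).
Tension yield (gross): A_g = 88×14 = 1232 mm². φR_n = 0.90 × 350 × 1232 = 388.1 kN.
Governing: min(94.5, 286.3, 388.1) = 94.5 kN → weld metal.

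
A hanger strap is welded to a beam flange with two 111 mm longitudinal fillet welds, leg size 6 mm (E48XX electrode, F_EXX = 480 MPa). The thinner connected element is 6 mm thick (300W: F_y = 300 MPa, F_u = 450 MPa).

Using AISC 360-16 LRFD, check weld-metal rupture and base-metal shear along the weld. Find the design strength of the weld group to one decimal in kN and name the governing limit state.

203.4 kN (weld metal governs)

Weld metal: throat = 0.707×6 = 4.242 mm, L = 2×111 = 222 mm. φR_n = 0.75 × 0.6 × 480 × 4.242 × 222 = 203.4 kN.
Base metal shear (6 mm plate): yield φR_n = 1.0×0.6×300×6×222 = 239.8 kN; rupture φR_n = 0.75×0.6×450×6×222 = 269.7 kN; take 239.8 kN (yield).
Governing: min(203.4, 239.8) = 203.4 kN → weld metal.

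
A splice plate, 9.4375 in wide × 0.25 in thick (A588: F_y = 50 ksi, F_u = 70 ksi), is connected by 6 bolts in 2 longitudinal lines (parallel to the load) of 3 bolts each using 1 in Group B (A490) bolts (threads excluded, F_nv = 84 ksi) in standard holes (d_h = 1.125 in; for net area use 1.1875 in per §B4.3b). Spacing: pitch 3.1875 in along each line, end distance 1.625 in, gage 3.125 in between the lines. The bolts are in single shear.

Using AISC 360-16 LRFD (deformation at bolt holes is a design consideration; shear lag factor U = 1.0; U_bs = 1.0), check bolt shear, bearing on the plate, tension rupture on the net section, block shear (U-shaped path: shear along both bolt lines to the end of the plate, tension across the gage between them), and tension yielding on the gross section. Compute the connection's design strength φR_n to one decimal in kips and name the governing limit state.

92.7 kips (net-section rupture governs)

Bolt shear: A_b = π(1)²/4 = 0.7854 in². φR_n = 0.75 × 84 × 0.7854 × 6 × 1 = 296.9 kips.
Bearing (0.25 in plate, F_u = 70 ksi): end bolts L_c = 1.625 − 1.125/2 = 1.0625, R_n = min(1.2×1.0625×0.25×70, 2.4×1×0.25×70) = 22.313 kips/bolt; interior L_c = 3.1875 − 1.125 = 2.0625, R_n = 42 kips/bolt. φR_n = 0.75 × (2×22.313 + 4×42) = 159.5 kips.
Tension rupture (net): A_n = (9.4375 − 2×1.1875)×0.25 = 1.7656 in² (U = 1.0, A_e = A_n). φR_n = 0.75 × 70 × 1.7656 = 92.7 kips.
Block shear: shear path 2×[1.625+2×3.1875] = 2×8 in, A_gv = 4, A_nv = 2×(8 − 2.5×1.1875)×0.25 = 2.5156 in²; tension across gage: (3.125 − 1×1.1875)×0.25 = 0.48438 in². R_n = min(0.6×70×2.5156, 0.6×50×4) + 1.0×70×0.48438 = min(105.66, 120) + 33.907 = 139.57 kips. φR_n = 0.75 × 139.57 = 104.7 kips.
Tension yield (gross): A_g = 9.4375×0.25 = 2.3594 in². φR_n = 0.90 × 50 × 2.3594 = 106.2 kips.
Governing: min(296.9, 159.5, 92.7, 104.7, 106.2) = 92.7 kips → net-section rupture.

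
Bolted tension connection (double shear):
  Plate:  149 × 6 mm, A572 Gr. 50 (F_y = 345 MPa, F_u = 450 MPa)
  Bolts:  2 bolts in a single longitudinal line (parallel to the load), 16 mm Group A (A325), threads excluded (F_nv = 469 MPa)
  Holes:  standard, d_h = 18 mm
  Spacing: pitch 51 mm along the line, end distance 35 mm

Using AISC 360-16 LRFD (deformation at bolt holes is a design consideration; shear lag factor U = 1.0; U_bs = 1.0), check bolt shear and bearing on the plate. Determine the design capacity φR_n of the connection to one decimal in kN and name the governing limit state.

140.9 kN (bearing governs)

Bolt shear: A_b = π(16)²/4 = 201.06 mm². φR_n = 0.75 × 469 × 201.06 × 2 × 2 = 282.9 kN.
Bearing (6 mm plate, F_u = 450 MPa): end bolts L_c = 35 − 18/2 = 26, R_n = min(1.2×26×6×450, 2.4×16×6×450) = 84.24 kN/bolt; interior L_c = 51 − 18 = 33, R_n = 103.68 kN/bolt. φR_n = 0.75 × (1×84.24 + 1×103.68) = 140.9 kN.
Governing: min(282.9, 140.9) = 140.9 kN → bearing.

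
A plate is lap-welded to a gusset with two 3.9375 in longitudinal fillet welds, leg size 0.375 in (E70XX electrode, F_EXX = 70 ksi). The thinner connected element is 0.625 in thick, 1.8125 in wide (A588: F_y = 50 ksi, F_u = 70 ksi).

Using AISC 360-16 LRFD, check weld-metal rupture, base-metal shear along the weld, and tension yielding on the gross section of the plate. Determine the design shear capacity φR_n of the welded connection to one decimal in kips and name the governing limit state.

51.0 kips (gross-section yield governs)

Weld metal: throat = 0.707×0.375 = 0.26513 in, L = 2×3.9375 = 7.875 in. φR_n = 0.75 × 0.6 × 70 × 0.26513 × 7.875 = 65.8 kips.
Base metal shear (0.625 in plate): yield φR_n = 1.0×0.6×50×0.625×7.875 = 147.7 kips; rupture φR_n = 0.75×0.6×70×0.625×7.875 = 155.0 kips; take 147.7 kips (yield).
Tension yield (gross): A_g = 1.8125×0.625 = 1.1328 in². φR_n = 0.90 × 50 × 1.1328 = 51.0 kips.
Governing: min(65.8, 147.7, 51.0) = 51.0 kips → gross-section yield.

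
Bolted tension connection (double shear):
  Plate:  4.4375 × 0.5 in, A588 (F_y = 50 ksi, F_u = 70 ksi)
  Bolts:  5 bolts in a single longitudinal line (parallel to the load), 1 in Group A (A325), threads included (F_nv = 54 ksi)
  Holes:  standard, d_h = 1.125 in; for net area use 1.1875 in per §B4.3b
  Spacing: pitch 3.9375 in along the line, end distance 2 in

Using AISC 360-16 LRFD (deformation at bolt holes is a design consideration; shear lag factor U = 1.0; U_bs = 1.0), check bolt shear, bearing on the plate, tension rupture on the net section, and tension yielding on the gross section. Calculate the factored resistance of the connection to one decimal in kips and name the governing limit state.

85.3 kips (net-section rupture governs)

Bolt shear: A_b = π(1)²/4 = 0.7854 in². φR_n = 0.75 × 54 × 0.7854 × 5 × 2 = 318.1 kips.
Bearing (0.5 in plate, F_u = 70 ksi): end bolts L_c = 2 − 1.125/2 = 1.4375, R_n = min(1.2×1.4375×0.5×70, 2.4×1×0.5×70) = 60.375 kips/bolt; interior L_c = 3.9375 − 1.125 = 2.8125, R_n = 84 kips/bolt. φR_n = 0.75 × (1×60.375 + 4×84) = 297.3 kips.
Tension rupture (net): A_n = (4.4375 − 1×1.1875)×0.5 = 1.625 in² (U = 1.0, A_e = A_n). φR_n = 0.75 × 70 × 1.625 = 85.3 kips.
Tension yield (gross): A_g = 4.4375×0.5 = 2.2188 in². φR_n = 0.90 × 50 × 2.2188 = 99.8 kips.
Governing: min(318.1, 297.3, 85.3, 99.8) = 85.3 kips → net-section rupture.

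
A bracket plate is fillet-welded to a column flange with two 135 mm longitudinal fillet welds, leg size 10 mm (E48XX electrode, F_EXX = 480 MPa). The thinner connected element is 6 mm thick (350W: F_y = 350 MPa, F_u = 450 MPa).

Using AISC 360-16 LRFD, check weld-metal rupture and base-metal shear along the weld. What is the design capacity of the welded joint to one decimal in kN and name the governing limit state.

328.1 kN (base-metal shear governs)

Weld metal: throat = 0.707×10 = 7.07 mm, L = 2×135 = 270 mm. φR_n = 0.75 × 0.6 × 480 × 7.07 × 270 = 412.3 kN.
Base metal shear (6 mm plate): yield φR_n = 1.0×0.6×350×6×270 = 340.2 kN; rupture φR_n = 0.75×0.6×450×6×270 = 328.1 kN; take 328.1 kN (rupture).
Governing: min(412.3, 328.1) = 328.1 kN → base-metal shear.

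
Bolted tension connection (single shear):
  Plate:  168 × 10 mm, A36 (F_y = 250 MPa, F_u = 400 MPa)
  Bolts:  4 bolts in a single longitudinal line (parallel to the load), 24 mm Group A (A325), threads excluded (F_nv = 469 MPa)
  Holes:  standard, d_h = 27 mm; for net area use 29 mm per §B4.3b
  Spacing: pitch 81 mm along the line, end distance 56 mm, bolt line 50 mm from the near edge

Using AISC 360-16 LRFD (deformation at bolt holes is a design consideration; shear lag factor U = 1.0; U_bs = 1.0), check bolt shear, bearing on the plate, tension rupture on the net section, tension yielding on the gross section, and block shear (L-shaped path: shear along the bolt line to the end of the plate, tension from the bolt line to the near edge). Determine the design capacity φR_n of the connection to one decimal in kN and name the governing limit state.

Bolt shear: A_b = π(24)²/4 = 452.39 mm². φR_n = 0.75 × 469 × 452.39 × 4 × 1 = 636.5 kN.
Bearing (10 mm plate, F_u = 400 MPa): end bolts L_c = 56 − 27/2 = 42.5, R_n = min(1.2×42.5×10×400, 2.4×24×10×400) = 204 kN/bolt; interior L_c = 81 − 27 = 54, R_n = 230.4 kN/bolt. φR_n = 0.75 × (1×204 + 3×230.4) = 671.4 kN.
Tension rupture (net): A_n = (168 − 1×29)×10 = 1390 mm² (U = 1.0, A_e = A_n). φR_n = 0.75 × 400 × 1390 = 417.0 kN.
Tension yield (gross): A_g = 168×10 = 1680 mm². φR_n = 0.90 × 250 × 1680 = 378.0 kN.
Block shear: shear path 1×[56+3×81] = 1×299 mm, A_gv = 2990, A_nv = 1×(299 − 3.5×29)×10 = 1975 mm²; tension to near edge: (50 − 0.5×29)×10 = 355 mm². R_n = min(0.6×400×1975, 0.6×250×2990) + 1.0×400×355 = min(474, 448.5) + 142 = 590.5 kN. φR_n = 0.75 × 590.5 = 442.9 kN.
Governing: min(636.5, 671.4, 417.0, 378.0, 442.9) = 378.0 kN → gross-section yield.

378.0 kN (gross-section yield governs)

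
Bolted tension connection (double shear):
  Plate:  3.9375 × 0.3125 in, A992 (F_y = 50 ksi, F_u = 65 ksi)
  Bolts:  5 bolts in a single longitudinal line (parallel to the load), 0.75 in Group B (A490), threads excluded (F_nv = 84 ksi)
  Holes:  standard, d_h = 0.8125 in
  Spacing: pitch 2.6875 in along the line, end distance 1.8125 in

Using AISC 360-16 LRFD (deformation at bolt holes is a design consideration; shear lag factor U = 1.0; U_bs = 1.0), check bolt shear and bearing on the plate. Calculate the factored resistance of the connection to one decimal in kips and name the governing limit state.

135.4 kips (bearing governs)

Bolt shear: A_b = π(0.75)²/4 = 0.44179 in². φR_n = 0.75 × 84 × 0.44179 × 5 × 2 = 278.3 kips.
Bearing (0.3125 in plate, F_u = 65 ksi): end bolts L_c = 1.8125 − 0.8125/2 = 1.40625, R_n = min(1.2×1.40625×0.3125×65, 2.4×0.75×0.3125×65) = 34.277 kips/bolt; interior L_c = 2.6875 − 0.8125 = 1.875, R_n = 36.563 kips/bolt. φR_n = 0.75 × (1×34.277 + 4×36.563) = 135.4 kips.
Governing: min(278.3, 135.4) = 135.4 kips → bearing.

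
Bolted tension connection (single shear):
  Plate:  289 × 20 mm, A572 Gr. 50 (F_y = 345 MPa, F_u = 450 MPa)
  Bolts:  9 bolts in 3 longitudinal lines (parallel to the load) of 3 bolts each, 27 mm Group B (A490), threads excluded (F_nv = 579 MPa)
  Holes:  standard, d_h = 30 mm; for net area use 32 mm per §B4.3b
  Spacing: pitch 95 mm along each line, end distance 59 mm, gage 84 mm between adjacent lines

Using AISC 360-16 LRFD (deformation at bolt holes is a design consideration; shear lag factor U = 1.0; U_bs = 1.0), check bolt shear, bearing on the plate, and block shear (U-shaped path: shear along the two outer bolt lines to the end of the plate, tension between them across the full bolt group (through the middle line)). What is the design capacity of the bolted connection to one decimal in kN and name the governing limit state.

2070.9 kN (block shear governs)

Bolt shear: A_b = π(27)²/4 = 572.56 mm². φR_n = 0.75 × 579 × 572.56 × 9 × 1 = 2237.7 kN.
Bearing (20 mm plate, F_u = 450 MPa): end bolts L_c = 59 − 30/2 = 44, R_n = min(1.2×44×20×450, 2.4×27×20×450) = 475.2 kN/bolt; interior L_c = 95 − 30 = 65, R_n = 583.2 kN/bolt. φR_n = 0.75 × (3×475.2 + 6×583.2) = 3693.6 kN.
Block shear: shear path 2×[59+2×95] = 2×249 mm, A_gv = 9960, A_nv = 2×(249 − 2.5×32)×20 = 6760 mm²; tension across gage: (168 − 2×32)×20 = 2080 mm². R_n = min(0.6×450×6760, 0.6×345×9960) + 1.0×450×2080 = min(1825.2, 2061.7) + 936 = 2761.2 kN. φR_n = 0.75 × 2761.2 = 2070.9 kN.
Governing: min(2237.7, 3693.6, 2070.9) = 2070.9 kN → block shear.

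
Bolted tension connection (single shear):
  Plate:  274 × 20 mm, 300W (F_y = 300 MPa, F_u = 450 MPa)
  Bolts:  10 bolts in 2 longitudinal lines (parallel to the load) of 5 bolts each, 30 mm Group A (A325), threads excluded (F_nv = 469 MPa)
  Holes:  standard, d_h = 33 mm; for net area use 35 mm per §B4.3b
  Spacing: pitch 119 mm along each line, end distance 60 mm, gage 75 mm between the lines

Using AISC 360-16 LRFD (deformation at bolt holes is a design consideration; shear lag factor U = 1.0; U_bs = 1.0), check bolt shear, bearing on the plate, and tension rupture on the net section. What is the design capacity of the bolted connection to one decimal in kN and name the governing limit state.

1377.0 kN (net-section rupture governs)

Bolt shear: A_b = π(30)²/4 = 706.86 mm². φR_n = 0.75 × 469 × 706.86 × 10 × 1 = 2486.4 kN.
Bearing (20 mm plate, F_u = 450 MPa): end bolts L_c = 60 − 33/2 = 43.5, R_n = min(1.2×43.5×20×450, 2.4×30×20×450) = 469.8 kN/bolt; interior L_c = 119 − 33 = 86, R_n = 648 kN/bolt. φR_n = 0.75 × (2×469.8 + 8×648) = 4592.7 kN.
Tension rupture (net): A_n = (274 − 2×35)×20 = 4080 mm² (U = 1.0, A_e = A_n). φR_n = 0.75 × 450 × 4080 = 1377.0 kN.
Governing: min(2486.4, 4592.7, 1377.0) = 1377.0 kN → net-section rupture.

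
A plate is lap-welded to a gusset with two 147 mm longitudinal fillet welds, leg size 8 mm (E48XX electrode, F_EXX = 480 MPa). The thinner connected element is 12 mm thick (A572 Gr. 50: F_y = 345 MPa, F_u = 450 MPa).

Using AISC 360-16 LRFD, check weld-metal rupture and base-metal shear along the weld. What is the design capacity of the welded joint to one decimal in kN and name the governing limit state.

359.2 kN (weld metal governs)

Weld metal: throat = 0.707×8 = 5.656 mm, L = 2×147 = 294 mm. φR_n = 0.75 × 0.6 × 480 × 5.656 × 294 = 359.2 kN.
Base metal shear (12 mm plate): yield φR_n = 1.0×0.6×345×12×294 = 730.3 kN; rupture φR_n = 0.75×0.6×450×12×294 = 714.4 kN; take 714.4 kN (rupture).
Governing: min(359.2, 714.4) = 359.2 kN → weld metal.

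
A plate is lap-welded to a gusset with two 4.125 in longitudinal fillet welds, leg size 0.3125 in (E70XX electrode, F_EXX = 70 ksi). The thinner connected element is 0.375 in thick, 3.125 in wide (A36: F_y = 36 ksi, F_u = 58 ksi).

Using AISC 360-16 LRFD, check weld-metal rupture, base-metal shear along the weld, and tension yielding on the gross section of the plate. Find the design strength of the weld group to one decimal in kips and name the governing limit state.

Weld metal: throat = 0.707×0.3125 = 0.22094 in, L = 2×4.125 = 8.25 in. φR_n = 0.75 × 0.6 × 70 × 0.22094 × 8.25 = 57.4 kips.
Base metal shear (0.375 in plate): yield φR_n = 1.0×0.6×36×0.375×8.25 = 66.8 kips; rupture φR_n = 0.75×0.6×58×0.375×8.25 = 80.7 kips; take 66.8 kips (yield).
Tension yield (gross): A_g = 3.125×0.375 = 1.1719 in². φR_n = 0.90 × 36 × 1.1719 = 38.0 kips.
Governing: min(57.4, 66.8, 38.0) = 38.0 kips → gross-section yield.

38.0 kips (gross-section yield governs)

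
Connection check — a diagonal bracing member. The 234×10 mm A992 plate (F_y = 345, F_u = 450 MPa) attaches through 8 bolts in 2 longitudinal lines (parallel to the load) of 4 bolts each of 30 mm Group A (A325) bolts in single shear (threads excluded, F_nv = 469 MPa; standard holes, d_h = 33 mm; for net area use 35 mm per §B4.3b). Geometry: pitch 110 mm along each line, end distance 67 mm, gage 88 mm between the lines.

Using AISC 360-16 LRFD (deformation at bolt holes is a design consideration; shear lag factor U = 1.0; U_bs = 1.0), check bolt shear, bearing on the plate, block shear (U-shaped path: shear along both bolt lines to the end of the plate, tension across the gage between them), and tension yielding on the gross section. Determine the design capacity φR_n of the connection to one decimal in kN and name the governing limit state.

726.6 kN (gross-section yield governs)

Bolt shear: A_b = π(30)²/4 = 706.86 mm². φR_n = 0.75 × 469 × 706.86 × 8 × 1 = 1989.1 kN.
Bearing (10 mm plate, F_u = 450 MPa): end bolts L_c = 67 − 33/2 = 50.5, R_n = min(1.2×50.5×10×450, 2.4×30×10×450) = 272.7 kN/bolt; interior L_c = 110 − 33 = 77, R_n = 324 kN/bolt. φR_n = 0.75 × (2×272.7 + 6×324) = 1867.1 kN.
Block shear: shear path 2×[67+3×110] = 2×397 mm, A_gv = 7940, A_nv = 2×(397 − 3.5×35)×10 = 5490 mm²; tension across gage: (88 − 1×35)×10 = 530 mm². R_n = min(0.6×450×5490, 0.6×345×7940) + 1.0×450×530 = min(1482.3, 1643.6) + 238.5 = 1720.8 kN. φR_n = 0.75 × 1720.8 = 1290.6 kN.
Tension yield (gross): A_g = 234×10 = 2340 mm². φR_n = 0.90 × 345 × 2340 = 726.6 kN.
Governing: min(1989.1, 1867.1, 1290.6, 726.6) = 726.6 kN → gross-section yield.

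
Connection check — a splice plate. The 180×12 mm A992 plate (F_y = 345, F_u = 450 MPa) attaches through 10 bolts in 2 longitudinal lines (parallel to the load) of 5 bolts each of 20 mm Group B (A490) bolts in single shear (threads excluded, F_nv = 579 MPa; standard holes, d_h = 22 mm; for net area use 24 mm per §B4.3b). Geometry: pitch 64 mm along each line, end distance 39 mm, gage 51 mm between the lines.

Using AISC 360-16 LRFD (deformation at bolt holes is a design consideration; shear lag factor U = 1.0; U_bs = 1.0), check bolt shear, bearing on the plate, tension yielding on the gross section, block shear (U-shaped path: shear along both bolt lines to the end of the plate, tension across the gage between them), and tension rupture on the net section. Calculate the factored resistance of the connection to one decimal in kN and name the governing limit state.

534.6 kN (net-section rupture governs)

Bolt shear: A_b = π(20)²/4 = 314.16 mm². φR_n = 0.75 × 579 × 314.16 × 10 × 1 = 1364.2 kN.
Bearing (12 mm plate, F_u = 450 MPa): end bolts L_c = 39 − 22/2 = 28, R_n = min(1.2×28×12×450, 2.4×20×12×450) = 181.44 kN/bolt; interior L_c = 64 − 22 = 42, R_n = 259.2 kN/bolt. φR_n = 0.75 × (2×181.44 + 8×259.2) = 1827.4 kN.
Tension yield (gross): A_g = 180×12 = 2160 mm². φR_n = 0.90 × 345 × 2160 = 670.7 kN.
Block shear: shear path 2×[39+4×64] = 2×295 mm, A_gv = 7080, A_nv = 2×(295 − 4.5×24)×12 = 4488 mm²; tension across gage: (51 − 1×24)×12 = 324 mm². R_n = min(0.6×450×4488, 0.6×345×7080) + 1.0×450×324 = min(1211.8, 1465.6) + 145.8 = 1357.6 kN. φR_n = 0.75 × 1357.6 = 1018.2 kN.
Tension rupture (net): A_n = (180 − 2×24)×12 = 1584 mm² (U = 1.0, A_e = A_n). φR_n = 0.75 × 450 × 1584 = 534.6 kN.
Governing: min(1364.2, 1827.4, 670.7, 1018.2, 534.6) = 534.6 kN → net-section rupture.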